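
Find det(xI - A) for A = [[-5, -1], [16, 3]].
xI - A = [[x + 5, 1], [-16, x - 3]].

Expanding det(xI - A) along the first row:
det(xI - A) = + (x + 5)·det([[x - 3]]) - (1)·det([[-16]]).

Evaluating gives χ_A(x) = x^2 + 2x + 1 = (x + 1)^2.

χ_A(x) = (x + 1)^2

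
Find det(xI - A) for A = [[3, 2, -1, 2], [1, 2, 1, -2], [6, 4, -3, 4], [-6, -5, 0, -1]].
xI - A = [[x - 3, -2, 1, -2], [-1, x - 2, -1, 2], [-6, -4, x + 3, -4], [6, 5, 0, x + 1]].

Expanding det(xI - A) along the first row:
det(xI - A) = + (x - 3)·det([[x - 2, -1, 2], [-4, x + 3, -4], [5, 0, x + 1]]) - (-2)·det([[-1, -1, 2], [-6, x + 3, -4], [6, 0, x + 1]]) + (1)·det([[-1, x - 2, 2], [-6, -4, -4], [6, 5, x + 1]]) - (-2)·det([[-1, x - 2, -1], [-6, -4, x + 3], [6, 5, 0]]).

Evaluating gives χ_A(x) = x^4 - x^3 - 9x^2 - 11x - 4 = (x - 4)(x + 1)^3.

χ_A(x) = (x - 4)(x + 1)^3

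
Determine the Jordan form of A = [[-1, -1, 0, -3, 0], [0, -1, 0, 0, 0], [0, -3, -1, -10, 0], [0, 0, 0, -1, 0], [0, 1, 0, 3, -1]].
The characteristic polynomial is det(xI - A) = (x + 1)^5, so the eigenvalues are -1 (algebraic multiplicity 5).

For λ = -1: rank(A + I) = 2, rank((A + I)^2) = 0. The eigenspace has dimension 5 - 2 = 3, so there are 3 Jordan blocks; the rank sequence gives block sizes [2, 2, 1].

Assembling the blocks gives the Jordan form J above.

J = [[-1, 1, 0, 0, 0], [0, -1, 0, 0, 0], [0, 0, -1, 1, 0], [0, 0, 0, -1, 0], [0, 0, 0, 0, -1]]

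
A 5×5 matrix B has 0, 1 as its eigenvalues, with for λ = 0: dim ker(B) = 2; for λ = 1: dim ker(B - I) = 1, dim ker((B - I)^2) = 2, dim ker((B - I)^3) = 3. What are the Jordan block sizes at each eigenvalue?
λ = 0: successive nullity increments [2] count blocks of size ≥ k; block sizes are [1, 1].
λ = 1: successive nullity increments [1, 1, 1] count blocks of size ≥ k; block sizes are [3].

Jordan blocks: (0, 1), (0, 1), (1, 3)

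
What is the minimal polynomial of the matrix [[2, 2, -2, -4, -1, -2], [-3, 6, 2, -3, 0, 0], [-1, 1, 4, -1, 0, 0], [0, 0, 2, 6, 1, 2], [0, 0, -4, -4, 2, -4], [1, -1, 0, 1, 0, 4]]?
The characteristic polynomial factors as (x - 4)^6. The minimal polynomial is ∏(x - λ)^{k_λ} where k_λ is the size of the largest Jordan block at λ.

For λ = 4: rank(A - 4I) = 3, and the largest Jordan block has size 3 (the smallest k with rank((A - 4I)^k) = rank((A - 4I)^(k+1))).

So m_A(x) = (x - 4)^3.

m_A(x) = (x - 4)^3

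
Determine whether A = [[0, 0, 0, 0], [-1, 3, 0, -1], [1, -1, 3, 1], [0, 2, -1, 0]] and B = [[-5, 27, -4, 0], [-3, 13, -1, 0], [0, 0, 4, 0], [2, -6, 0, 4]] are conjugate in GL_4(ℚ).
No.

trace(A) = 6 but trace(B) = 16. The trace is a similarity invariant, so A and B are not similar.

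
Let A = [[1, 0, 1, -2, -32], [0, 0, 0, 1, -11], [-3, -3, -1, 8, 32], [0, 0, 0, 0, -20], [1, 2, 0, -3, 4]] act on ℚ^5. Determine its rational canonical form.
The invariant factors of A (the non-unit diagonal entries of the Smith normal form of xI - A over ℚ[x]) are (x - 5)(x + 1)(x^3 + x - 4), each dividing the next. The characteristic polynomial is their product, (x - 5)(x + 1)(x^3 + x - 4).

The rational canonical form is the block-diagonal matrix of companion matrices C(f_i):
R = [[0, 0, 0, 0, -20], [1, 0, 0, 0, -11], [0, 1, 0, 0, 8], [0, 0, 1, 0, 4], [0, 0, 0, 1, 4]].

Note the characteristic polynomial does not split into linear factors over ℚ, so A has no Jordan form over ℚ; the rational canonical form exists over any field.

R = [[0, 0, 0, 0, -20], [1, 0, 0, 0, -11], [0, 1, 0, 0, 8], [0, 0, 1, 0, 4], [0, 0, 0, 1, 4]]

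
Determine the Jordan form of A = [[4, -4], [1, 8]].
The characteristic polynomial is det(xI - A) = (x - 6)^2, so the eigenvalues are 6 (algebraic multiplicity 2).

For λ = 6: rank(A - 6I) = 1, rank((A - 6I)^2) = 0. The eigenspace has dimension 2 - 1 = 1, so there is 1 Jordan block; the rank sequence gives block sizes [2].

Assembling the blocks gives the Jordan form J above.

J = [[6, 1], [0, 6]]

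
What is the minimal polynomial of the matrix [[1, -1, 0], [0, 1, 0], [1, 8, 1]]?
The characteristic polynomial factors as (x - 1)^3. The minimal polynomial is ∏(x - λ)^{k_λ} where k_λ is the size of the largest Jordan block at λ.

For λ = 1: rank(A - I) = 2, and the largest Jordan block has size 3 (the smallest k with rank((A - I)^k) = rank((A - I)^(k+1))).

So m_A(x) = (x - 1)^3.

m_A(x) = (x - 1)^3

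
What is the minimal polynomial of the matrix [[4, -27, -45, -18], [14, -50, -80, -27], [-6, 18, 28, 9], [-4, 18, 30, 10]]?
m_A(x) = (x + 2)^2

The characteristic polynomial factors as (x + 2)^4. The minimal polynomial is ∏(x - λ)^{k_λ} where k_λ is the size of the largest Jordan block at λ.

For λ = -2: rank(A + 2I) = 2, and the largest Jordan block has size 2 (the smallest k with rank((A + 2I)^k) = rank((A + 2I)^(k+1))).

So m_A(x) = (x + 2)^2.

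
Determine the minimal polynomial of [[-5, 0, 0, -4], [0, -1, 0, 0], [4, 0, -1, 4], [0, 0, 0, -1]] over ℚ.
m_A(x) = (x + 1)(x + 5)

The characteristic polynomial factors as (x + 1)^3(x + 5). The minimal polynomial is ∏(x - λ)^{k_λ} where k_λ is the size of the largest Jordan block at λ.

For λ = -5: rank(A + 5I) = 3, and the largest Jordan block has size 1 (the smallest k with rank((A + 5I)^k) = rank((A + 5I)^(k+1))).
For λ = -1: rank(A + I) = 1, and the largest Jordan block has size 1 (the smallest k with rank((A + I)^k) = rank((A + I)^(k+1))).

So m_A(x) = (x + 1)(x + 5).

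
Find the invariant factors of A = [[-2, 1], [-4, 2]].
x^2

The Jordan structure of A has elementary divisors x^2. Arranging the block sizes at each eigenvalue in decreasing order and taking row products gives the invariant factors.

Invariant factors (smallest first, each dividing the next): x^2.

Check: the last factor x^2 is the minimal polynomial, and the product x^2 is the characteristic polynomial.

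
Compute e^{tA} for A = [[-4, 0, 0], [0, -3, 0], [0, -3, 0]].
A has Jordan form J = [[-4, 0, 0], [0, -3, 0], [0, 0, 0]] with A = PJP^{-1}, so e^{tA} = P e^{tJ} P^{-1}.

For a Jordan block J_k(λ), e^{tJ_k(λ)} = e^{λt} · (I + tN + t^2 N^2/2! + ... + t^{k-1} N^{k-1}/(k-1)!) where N is the nilpotent superdiagonal part.

Assembling the blocks and conjugating back gives the entries of e^{tA} as shown above.

e^{tA} = [[e^{-4*t}, 0, 0], [0, e^{-3*t}, 0], [0, -1 + e^{-3*t}, 1]]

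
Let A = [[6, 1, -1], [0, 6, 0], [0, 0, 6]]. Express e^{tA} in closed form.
A has Jordan form J = [[6, 1, 0], [0, 6, 0], [0, 0, 6]] with A = PJP^{-1}, so e^{tA} = P e^{tJ} P^{-1}.

For a Jordan block J_k(λ), e^{tJ_k(λ)} = e^{λt} · (I + tN + t^2 N^2/2! + ... + t^{k-1} N^{k-1}/(k-1)!) where N is the nilpotent superdiagonal part.

Assembling the blocks and conjugating back gives the entries of e^{tA} as shown above.

e^{tA} = [[e^{6*t}, t*e^{6*t}, -t*e^{6*t}], [0, e^{6*t}, 0], [0, 0, e^{6*t}]]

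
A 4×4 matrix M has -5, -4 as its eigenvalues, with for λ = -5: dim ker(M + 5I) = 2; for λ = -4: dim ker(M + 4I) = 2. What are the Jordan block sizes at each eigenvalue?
Jordan blocks: (-5, 1), (-5, 1), (-4, 1), (-4, 1)

λ = -5: successive nullity increments [2] count blocks of size ≥ k; block sizes are [1, 1].
λ = -4: successive nullity increments [2] count blocks of size ≥ k; block sizes are [1, 1].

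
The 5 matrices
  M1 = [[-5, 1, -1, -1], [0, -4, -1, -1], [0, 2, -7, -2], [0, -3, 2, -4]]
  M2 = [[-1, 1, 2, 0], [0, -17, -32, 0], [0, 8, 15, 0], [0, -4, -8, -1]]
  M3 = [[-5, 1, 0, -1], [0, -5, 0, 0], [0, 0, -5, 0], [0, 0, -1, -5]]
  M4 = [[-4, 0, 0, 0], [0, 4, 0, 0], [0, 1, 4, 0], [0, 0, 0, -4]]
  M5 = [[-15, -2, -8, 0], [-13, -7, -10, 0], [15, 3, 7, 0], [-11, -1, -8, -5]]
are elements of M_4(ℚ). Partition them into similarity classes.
Characteristic polynomials: χ_{M1} = (x + 5)^4, χ_{M2} = (x + 1)^4, χ_{M3} = (x + 5)^4, χ_{M4} = (x - 4)^2(x + 4)^2, χ_{M5} = (x + 5)^4.

{M1, M3, M5}: invariant factors x + 5, (x + 5)^3.

{M2}: invariant factors x + 1, x + 1, (x + 1)^2.

{M4}: invariant factors x + 4, (x - 4)^2(x + 4).

Matrices are similar if and only if their invariant-factor lists agree; the partition into similarity classes is {M1, M3, M5}, {M2}, {M4}.

3 classes: {M1, M3, M5}, {M2}, {M4}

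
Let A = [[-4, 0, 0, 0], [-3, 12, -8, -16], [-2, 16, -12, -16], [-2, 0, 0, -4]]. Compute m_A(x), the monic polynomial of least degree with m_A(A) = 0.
m_A(x) = (x - 4)(x + 4)^2

The characteristic polynomial factors as (x - 4)(x + 4)^3. The minimal polynomial is ∏(x - λ)^{k_λ} where k_λ is the size of the largest Jordan block at λ.

For λ = -4: rank(A + 4I) = 2, and the largest Jordan block has size 2 (the smallest k with rank((A + 4I)^k) = rank((A + 4I)^(k+1))).
For λ = 4: rank(A - 4I) = 3, and the largest Jordan block has size 1 (the smallest k with rank((A - 4I)^k) = rank((A - 4I)^(k+1))).

So m_A(x) = (x - 4)(x + 4)^2.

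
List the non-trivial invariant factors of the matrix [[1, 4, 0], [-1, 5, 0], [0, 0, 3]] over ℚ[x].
x - 3, (x - 3)^2

The Jordan structure of A has elementary divisors (x - 3)^2, (x - 3). Arranging the block sizes at each eigenvalue in decreasing order and taking row products gives the invariant factors.

Invariant factors (smallest first, each dividing the next): x - 3, (x - 3)^2.

Check: the last factor (x - 3)^2 is the minimal polynomial, and the product (x - 3)^3 is the characteristic polynomial.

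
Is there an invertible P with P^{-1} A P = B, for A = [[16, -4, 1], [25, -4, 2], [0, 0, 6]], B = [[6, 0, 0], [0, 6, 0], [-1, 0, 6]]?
Both have characteristic polynomial (x - 6)^3, but the minimal polynomial of A is (x - 6)^3 while the minimal polynomial of B is (x - 6)^2. The minimal polynomial is a similarity invariant, so A and B are not similar.

No.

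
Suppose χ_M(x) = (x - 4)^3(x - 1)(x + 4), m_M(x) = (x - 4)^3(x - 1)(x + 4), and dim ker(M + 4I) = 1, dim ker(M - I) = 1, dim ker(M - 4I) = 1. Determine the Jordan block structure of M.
λ = -4: algebraic multiplicity 1 (exponent in χ_M), largest block size 1 (exponent in m_M), 1 block (geometric multiplicity). This forces block sizes [1].
λ = 1: algebraic multiplicity 1 (exponent in χ_M), largest block size 1 (exponent in m_M), 1 block (geometric multiplicity). This forces block sizes [1].
λ = 4: algebraic multiplicity 3 (exponent in χ_M), largest block size 3 (exponent in m_M), 1 block (geometric multiplicity). This forces block sizes [3].

Jordan blocks: (-4, 1), (1, 1), (4, 3)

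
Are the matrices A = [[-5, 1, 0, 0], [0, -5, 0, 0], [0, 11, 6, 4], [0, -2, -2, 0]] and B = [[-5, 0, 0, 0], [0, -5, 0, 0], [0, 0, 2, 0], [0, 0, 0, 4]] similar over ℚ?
Both have characteristic polynomial (x - 4)(x - 2)(x + 5)^2, but the minimal polynomial of A is (x - 4)(x - 2)(x + 5)^2 while the minimal polynomial of B is (x - 4)(x - 2)(x + 5). The minimal polynomial is a similarity invariant, so A and B are not similar.

No.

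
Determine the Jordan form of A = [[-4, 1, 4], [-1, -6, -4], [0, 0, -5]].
The characteristic polynomial is det(xI - A) = (x + 5)^3, so the eigenvalues are -5 (algebraic multiplicity 3).

For λ = -5: rank(A + 5I) = 1, rank((A + 5I)^2) = 0. The eigenspace has dimension 3 - 1 = 2, so there are 2 Jordan blocks; the rank sequence gives block sizes [2, 1].

Assembling the blocks gives the Jordan form J above.

J = [[-5, 1, 0], [0, -5, 0], [0, 0, -5]]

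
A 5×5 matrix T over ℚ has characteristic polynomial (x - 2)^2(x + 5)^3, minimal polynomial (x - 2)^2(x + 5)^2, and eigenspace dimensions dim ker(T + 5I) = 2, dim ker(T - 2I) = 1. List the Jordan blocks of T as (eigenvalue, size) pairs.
λ = -5: algebraic multiplicity 3 (exponent in χ_T), largest block size 2 (exponent in m_T), 2 blocks (geometric multiplicity). These force block sizes [2, 1].
λ = 2: algebraic multiplicity 2 (exponent in χ_T), largest block size 2 (exponent in m_T), 1 block (geometric multiplicity). This forces block sizes [2].

Jordan blocks: (-5, 2), (-5, 1), (2, 2)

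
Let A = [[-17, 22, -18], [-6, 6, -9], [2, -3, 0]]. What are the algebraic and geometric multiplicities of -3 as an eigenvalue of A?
The characteristic polynomial is (x + 3)^2(x + 5), so the factor x + 3 appears with exponent 2: the algebraic multiplicity is 2.

rank(A + 3I) = 2, so the eigenspace has dimension 3 - 2 = 1: the geometric multiplicity is 1.

Since 1 < 2, A is not diagonalizable.

algebraic multiplicity 2, geometric multiplicity 1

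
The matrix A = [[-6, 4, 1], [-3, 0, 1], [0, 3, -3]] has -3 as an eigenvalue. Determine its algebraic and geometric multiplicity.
The characteristic polynomial is (x + 3)^3, so the factor x + 3 appears with exponent 3: the algebraic multiplicity is 3.

rank(A + 3I) = 2, so the eigenspace has dimension 3 - 2 = 1: the geometric multiplicity is 1.

Since 1 < 3, A is not diagonalizable.

algebraic multiplicity 3, geometric multiplicity 1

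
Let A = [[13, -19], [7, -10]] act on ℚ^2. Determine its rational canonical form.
R = [[0, -3], [1, 3]]

The invariant factors of A (the non-unit diagonal entries of the Smith normal form of xI - A over ℚ[x]) are x^2 - 3x + 3, each dividing the next. The characteristic polynomial is their product, x^2 - 3x + 3.

The rational canonical form is the block-diagonal matrix of companion matrices C(f_i):
R = [[0, -3], [1, 3]].

Note the characteristic polynomial does not split into linear factors over ℚ, so A has no Jordan form over ℚ; the rational canonical form exists over any field.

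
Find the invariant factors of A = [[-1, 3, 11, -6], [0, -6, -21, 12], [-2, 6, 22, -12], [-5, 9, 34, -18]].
x, x^2(x + 3)

The Jordan structure of A has elementary divisors (x + 3), x^2, x. Arranging the block sizes at each eigenvalue in decreasing order and taking row products gives the invariant factors.

Invariant factors (smallest first, each dividing the next): x, x^2(x + 3).

Check: the last factor x^2(x + 3) is the minimal polynomial, and the product x^3(x + 3) is the characteristic polynomial.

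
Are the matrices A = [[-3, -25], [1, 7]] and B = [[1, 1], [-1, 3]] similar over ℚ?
Yes.

Two matrices over a field are similar if and only if they have the same invariant factors.

Both A and B have characteristic polynomial (x - 2)^2 and minimal polynomial (x - 2)^2. Computing further, both have invariant factors (x - 2)^2. Hence A and B are similar.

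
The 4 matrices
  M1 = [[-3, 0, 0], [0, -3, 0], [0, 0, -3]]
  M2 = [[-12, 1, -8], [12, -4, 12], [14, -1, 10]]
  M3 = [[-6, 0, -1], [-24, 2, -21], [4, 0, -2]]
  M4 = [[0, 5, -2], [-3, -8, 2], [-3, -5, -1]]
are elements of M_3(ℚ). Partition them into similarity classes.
Characteristic polynomials: χ_{M1} = (x + 3)^3, χ_{M2} = (x - 2)(x + 4)^2, χ_{M3} = (x - 2)(x + 4)^2, χ_{M4} = (x + 3)^3.

{M1}: invariant factors x + 3, x + 3, x + 3.

{M2, M3}: invariant factors (x - 2)(x + 4)^2.

{M4}: invariant factors x + 3, (x + 3)^2.

Matrices are similar if and only if their invariant-factor lists agree; the partition into similarity classes is {M1}, {M2, M3}, {M4}.

3 classes: {M1}, {M2, M3}, {M4}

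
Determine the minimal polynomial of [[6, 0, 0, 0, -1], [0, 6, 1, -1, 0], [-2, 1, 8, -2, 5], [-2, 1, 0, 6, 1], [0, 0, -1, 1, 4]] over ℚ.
The characteristic polynomial factors as (x - 6)^5. The minimal polynomial is ∏(x - λ)^{k_λ} where k_λ is the size of the largest Jordan block at λ.

For λ = 6: rank(A - 6I) = 3, and the largest Jordan block has size 3 (the smallest k with rank((A - 6I)^k) = rank((A - 6I)^(k+1))).

So m_A(x) = (x - 6)^3.

m_A(x) = (x - 6)^3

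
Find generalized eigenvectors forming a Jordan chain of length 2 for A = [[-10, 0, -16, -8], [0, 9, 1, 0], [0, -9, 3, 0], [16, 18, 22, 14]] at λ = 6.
We seek v_1 ∈ ker((A - 6I)^2) \ ker(A - 6I), then set v_{i+1} = (A - 6I) v_i.

One such chain is v_1 = [[0, 0, 1, -2]]^T, v_2 = [[0, 1, -3, 6]]^T. Check: (A - 6I) v_2 = [[0, 0, 0, 0]]^T = 0.

v_1 = [[0, 0, 1, -2]]^T, v_2 = [[0, 1, -3, 6]]^T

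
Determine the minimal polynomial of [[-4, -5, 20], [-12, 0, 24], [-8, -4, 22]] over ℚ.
The characteristic polynomial factors as (x - 6)^3. The minimal polynomial is ∏(x - λ)^{k_λ} where k_λ is the size of the largest Jordan block at λ.

For λ = 6: rank(A - 6I) = 1, and the largest Jordan block has size 2 (the smallest k with rank((A - 6I)^k) = rank((A - 6I)^(k+1))).

So m_A(x) = (x - 6)^2.

m_A(x) = (x - 6)^2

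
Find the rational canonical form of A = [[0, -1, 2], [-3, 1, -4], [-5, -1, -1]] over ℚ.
R = [[0, 0, -1], [1, 0, -2], [0, 1, 0]]

The invariant factors of A (the non-unit diagonal entries of the Smith normal form of xI - A over ℚ[x]) are x^3 + 2x + 1, each dividing the next. The characteristic polynomial is their product, x^3 + 2x + 1.

The rational canonical form is the block-diagonal matrix of companion matrices C(f_i):
R = [[0, 0, -1], [1, 0, -2], [0, 1, 0]].

Note the characteristic polynomial does not split into linear factors over ℚ, so A has no Jordan form over ℚ; the rational canonical form exists over any field.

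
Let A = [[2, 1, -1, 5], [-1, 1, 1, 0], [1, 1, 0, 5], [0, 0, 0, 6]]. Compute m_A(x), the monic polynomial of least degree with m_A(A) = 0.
The characteristic polynomial factors as (x - 6)(x - 1)^3. The minimal polynomial is ∏(x - λ)^{k_λ} where k_λ is the size of the largest Jordan block at λ.

For λ = 1: rank(A - I) = 3, and the largest Jordan block has size 3 (the smallest k with rank((A - I)^k) = rank((A - I)^(k+1))).
For λ = 6: rank(A - 6I) = 3, and the largest Jordan block has size 1 (the smallest k with rank((A - 6I)^k) = rank((A - 6I)^(k+1))).

So m_A(x) = (x - 6)(x - 1)^3.

m_A(x) = (x - 6)(x - 1)^3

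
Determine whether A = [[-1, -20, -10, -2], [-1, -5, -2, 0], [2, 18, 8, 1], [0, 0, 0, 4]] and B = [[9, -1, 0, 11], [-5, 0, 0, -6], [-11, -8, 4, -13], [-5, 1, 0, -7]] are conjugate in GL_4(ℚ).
Two matrices over a field are similar if and only if they have the same invariant factors.

Both A and B have characteristic polynomial (x - 4)^2(x + 1)^2 and minimal polynomial (x - 4)^2(x + 1)^2. Computing further, both have invariant factors (x - 4)^2(x + 1)^2. Hence A and B are similar.

Yes.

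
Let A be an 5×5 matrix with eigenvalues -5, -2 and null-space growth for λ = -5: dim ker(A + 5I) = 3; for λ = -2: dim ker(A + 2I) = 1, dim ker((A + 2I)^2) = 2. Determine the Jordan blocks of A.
λ = -5: successive nullity increments [3] count blocks of size ≥ k; block sizes are [1, 1, 1].
λ = -2: successive nullity increments [1, 1] count blocks of size ≥ k; block sizes are [2].

Jordan blocks: (-5, 1), (-5, 1), (-5, 1), (-2, 2)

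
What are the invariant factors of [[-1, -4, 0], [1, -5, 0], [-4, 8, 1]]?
(x - 1)(x + 3)^2

The Jordan structure of A has elementary divisors (x + 3)^2, (x - 1). Arranging the block sizes at each eigenvalue in decreasing order and taking row products gives the invariant factors.

Invariant factors (smallest first, each dividing the next): (x - 1)(x + 3)^2.

Check: the last factor (x - 1)(x + 3)^2 is the minimal polynomial, and the product (x - 1)(x + 3)^2 is the characteristic polynomial.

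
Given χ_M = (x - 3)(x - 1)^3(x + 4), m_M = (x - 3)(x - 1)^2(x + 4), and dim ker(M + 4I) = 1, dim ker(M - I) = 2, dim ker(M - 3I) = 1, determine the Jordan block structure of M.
λ = -4: algebraic multiplicity 1 (exponent in χ_M), largest block size 1 (exponent in m_M), 1 block (geometric multiplicity). This forces block sizes [1].
λ = 1: algebraic multiplicity 3 (exponent in χ_M), largest block size 2 (exponent in m_M), 2 blocks (geometric multiplicity). These force block sizes [2, 1].
λ = 3: algebraic multiplicity 1 (exponent in χ_M), largest block size 1 (exponent in m_M), 1 block (geometric multiplicity). This forces block sizes [1].

Jordan blocks: (-4, 1), (1, 2), (1, 1), (3, 1)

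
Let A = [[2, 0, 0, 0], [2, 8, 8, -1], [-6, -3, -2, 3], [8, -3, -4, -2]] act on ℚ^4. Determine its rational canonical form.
The invariant factors of A (the non-unit diagonal entries of the Smith normal form of xI - A over ℚ[x]) are x - 2, (x - 2)(x - 1)^2, each dividing the next. The characteristic polynomial is their product, (x - 2)^2(x - 1)^2.

The rational canonical form is the block-diagonal matrix of companion matrices C(f_i):
R = [[2, 0, 0, 0], [0, 0, 0, 2], [0, 1, 0, -5], [0, 0, 1, 4]].

R = [[2, 0, 0, 0], [0, 0, 0, 2], [0, 1, 0, -5], [0, 0, 1, 4]]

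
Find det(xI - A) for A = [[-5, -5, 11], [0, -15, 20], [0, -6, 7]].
χ_A(x) = (x + 3)(x + 5)^2

xI - A = [[x + 5, 5, -11], [0, x + 15, -20], [0, 6, x - 7]].

Expanding det(xI - A) along the first row:
det(xI - A) = + (x + 5)·det([[x + 15, -20], [6, x - 7]]) - (5)·det([[0, -20], [0, x - 7]]) + (-11)·det([[0, x + 15], [0, 6]]).

Evaluating gives χ_A(x) = x^3 + 13x^2 + 55x + 75 = (x + 3)(x + 5)^2.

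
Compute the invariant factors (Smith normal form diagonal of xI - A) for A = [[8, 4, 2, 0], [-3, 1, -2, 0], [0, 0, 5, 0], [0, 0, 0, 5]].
The Jordan structure of A has elementary divisors (x - 4), (x - 5), (x - 5), (x - 5). Arranging the block sizes at each eigenvalue in decreasing order and taking row products gives the invariant factors.

Invariant factors (smallest first, each dividing the next): x - 5, x - 5, (x - 5)(x - 4).

Check: the last factor (x - 5)(x - 4) is the minimal polynomial, and the product (x - 5)^3(x - 4) is the characteristic polynomial.

x - 5, x - 5, (x - 5)(x - 4)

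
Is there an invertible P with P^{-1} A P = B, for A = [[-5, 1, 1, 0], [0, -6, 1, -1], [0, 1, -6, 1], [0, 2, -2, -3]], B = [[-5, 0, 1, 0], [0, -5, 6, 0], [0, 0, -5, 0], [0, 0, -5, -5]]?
Both have characteristic polynomial (x + 5)^4 and minimal polynomial (x + 5)^2. But rank(A + 5I) = 2 for A while rank(B + 5I) = 1 for B, so the number of Jordan blocks at λ = -5 differs. A and B are not similar.

No.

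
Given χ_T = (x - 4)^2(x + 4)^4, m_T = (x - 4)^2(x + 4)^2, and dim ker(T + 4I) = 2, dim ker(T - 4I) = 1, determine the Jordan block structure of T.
λ = -4: algebraic multiplicity 4 (exponent in χ_T), largest block size 2 (exponent in m_T), 2 blocks (geometric multiplicity). These force block sizes [2, 2].
λ = 4: algebraic multiplicity 2 (exponent in χ_T), largest block size 2 (exponent in m_T), 1 block (geometric multiplicity). This forces block sizes [2].

Jordan blocks: (-4, 2), (-4, 2), (4, 2)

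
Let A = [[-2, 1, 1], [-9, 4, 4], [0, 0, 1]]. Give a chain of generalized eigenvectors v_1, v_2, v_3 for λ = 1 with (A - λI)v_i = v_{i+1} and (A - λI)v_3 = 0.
We seek v_1 ∈ ker((A - I)^3) \ ker((A - I)^2), then set v_{i+1} = (A - I) v_i.

One such chain is v_1 = [[0, -2, 1]]^T, v_2 = [[-1, -2, 0]]^T, v_3 = [[1, 3, 0]]^T. Check: (A - I) v_3 = [[0, 0, 0]]^T = 0.

v_1 = [[0, -2, 1]]^T, v_2 = [[-1, -2, 0]]^T, v_3 = [[1, 3, 0]]^T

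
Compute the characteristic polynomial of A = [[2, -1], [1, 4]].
xI - A = [[x - 2, 1], [-1, x - 4]].

Expanding det(xI - A) along the first row:
det(xI - A) = + (x - 2)·det([[x - 4]]) - (1)·det([[-1]]).

Evaluating gives χ_A(x) = x^2 - 6x + 9 = (x - 3)^2.

χ_A(x) = (x - 3)^2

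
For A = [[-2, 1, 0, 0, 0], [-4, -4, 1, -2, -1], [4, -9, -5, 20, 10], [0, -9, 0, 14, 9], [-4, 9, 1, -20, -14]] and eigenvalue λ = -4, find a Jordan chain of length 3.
We seek v_1 ∈ ker((A + 4I)^3) \ ker((A + 4I)^2), then set v_{i+1} = (A + 4I) v_i.

One such chain is v_1 = [[0, 0, 1, 0, 0]]^T, v_2 = [[0, 1, -1, 0, 1]]^T, v_3 = [[1, -2, 2, 0, -2]]^T. Check: (A + 4I) v_3 = [[0, 0, 0, 0, 0]]^T = 0.

v_1 = [[0, 0, 1, 0, 0]]^T, v_2 = [[0, 1, -1, 0, 1]]^T, v_3 = [[1, -2, 2, 0, -2]]^T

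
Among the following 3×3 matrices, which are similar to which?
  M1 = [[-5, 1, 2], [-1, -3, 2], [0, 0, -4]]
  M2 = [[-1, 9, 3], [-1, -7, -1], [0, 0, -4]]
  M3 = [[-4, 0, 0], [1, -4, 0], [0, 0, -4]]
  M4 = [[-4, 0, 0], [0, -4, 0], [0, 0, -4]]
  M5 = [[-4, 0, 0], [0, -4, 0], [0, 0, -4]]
Characteristic polynomials: χ_{M1} = (x + 4)^3, χ_{M2} = (x + 4)^3, χ_{M3} = (x + 4)^3, χ_{M4} = (x + 4)^3, χ_{M5} = (x + 4)^3.

{M1, M2, M3}: invariant factors x + 4, (x + 4)^2.

{M4, M5}: invariant factors x + 4, x + 4, x + 4.

Matrices are similar if and only if their invariant-factor lists agree; the partition into similarity classes is {M1, M2, M3}, {M4, M5}.

2 classes: {M1, M2, M3}, {M4, M5}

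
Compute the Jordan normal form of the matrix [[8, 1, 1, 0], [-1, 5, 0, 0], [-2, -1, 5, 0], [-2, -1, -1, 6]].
J = [[6, 1, 0, 0], [0, 6, 1, 0], [0, 0, 6, 0], [0, 0, 0, 6]]

The characteristic polynomial is det(xI - A) = (x - 6)^4, so the eigenvalues are 6 (algebraic multiplicity 4).

For λ = 6: rank(A - 6I) = 2, rank((A - 6I)^2) = 1, rank((A - 6I)^3) = 0. The eigenspace has dimension 4 - 2 = 2, so there are 2 Jordan blocks; the rank sequence gives block sizes [3, 1].

Assembling the blocks gives the Jordan form J above.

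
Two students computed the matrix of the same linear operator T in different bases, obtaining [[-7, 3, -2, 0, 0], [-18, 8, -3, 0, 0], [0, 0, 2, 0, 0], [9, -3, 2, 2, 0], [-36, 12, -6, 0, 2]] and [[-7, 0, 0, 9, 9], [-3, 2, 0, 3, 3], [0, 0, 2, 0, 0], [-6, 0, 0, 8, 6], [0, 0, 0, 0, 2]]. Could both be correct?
Both have characteristic polynomial (x - 2)^4(x + 1), but the minimal polynomial of A is (x - 2)^2(x + 1) while the minimal polynomial of B is (x - 2)(x + 1). The minimal polynomial is a similarity invariant, so A and B are not similar.

No.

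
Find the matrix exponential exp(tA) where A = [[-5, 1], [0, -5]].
A has Jordan form J = [[-5, 1], [0, -5]] with A = PJP^{-1}, so e^{tA} = P e^{tJ} P^{-1}.

For a Jordan block J_k(λ), e^{tJ_k(λ)} = e^{λt} · (I + tN + t^2 N^2/2! + ... + t^{k-1} N^{k-1}/(k-1)!) where N is the nilpotent superdiagonal part.

Assembling the blocks and conjugating back gives the entries of e^{tA} as shown above.

e^{tA} = [[e^{-5*t}, t*e^{-5*t}], [0, e^{-5*t}]]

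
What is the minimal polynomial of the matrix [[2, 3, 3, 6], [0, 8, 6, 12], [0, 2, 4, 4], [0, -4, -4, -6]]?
m_A(x) = (x - 2)^2

The characteristic polynomial factors as (x - 2)^4. The minimal polynomial is ∏(x - λ)^{k_λ} where k_λ is the size of the largest Jordan block at λ.

For λ = 2: rank(A - 2I) = 1, and the largest Jordan block has size 2 (the smallest k with rank((A - 2I)^k) = rank((A - 2I)^(k+1))).

So m_A(x) = (x - 2)^2.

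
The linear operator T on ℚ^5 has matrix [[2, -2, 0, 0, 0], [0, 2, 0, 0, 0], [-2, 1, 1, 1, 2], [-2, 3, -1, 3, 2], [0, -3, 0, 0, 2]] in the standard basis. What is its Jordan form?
J = [[2, 1, 0, 0, 0], [0, 2, 0, 0, 0], [0, 0, 2, 1, 0], [0, 0, 0, 2, 0], [0, 0, 0, 0, 2]]

The characteristic polynomial is det(xI - A) = (x - 2)^5, so the eigenvalues are 2 (algebraic multiplicity 5).

For λ = 2: rank(A - 2I) = 2, rank((A - 2I)^2) = 0. The eigenspace has dimension 5 - 2 = 3, so there are 3 Jordan blocks; the rank sequence gives block sizes [2, 2, 1].

Assembling the blocks gives the Jordan form J above.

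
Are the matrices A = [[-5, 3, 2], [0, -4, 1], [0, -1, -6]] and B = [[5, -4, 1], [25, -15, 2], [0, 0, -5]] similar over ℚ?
Two matrices over a field are similar if and only if they have the same invariant factors.

Both A and B have characteristic polynomial (x + 5)^3 and minimal polynomial (x + 5)^3. Computing further, both have invariant factors (x + 5)^3. Hence A and B are similar.

Yes.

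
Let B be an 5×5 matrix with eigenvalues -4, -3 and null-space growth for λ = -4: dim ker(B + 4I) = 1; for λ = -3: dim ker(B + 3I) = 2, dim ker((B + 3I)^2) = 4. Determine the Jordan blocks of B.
λ = -4: successive nullity increments [1] count blocks of size ≥ k; block sizes are [1].
λ = -3: successive nullity increments [2, 2] count blocks of size ≥ k; block sizes are [2, 2].

Jordan blocks: (-4, 1), (-3, 2), (-3, 2)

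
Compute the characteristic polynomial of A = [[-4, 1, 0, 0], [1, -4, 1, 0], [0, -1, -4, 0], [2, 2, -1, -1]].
χ_A(x) = (x + 1)(x + 4)^3

xI - A = [[x + 4, -1, 0, 0], [-1, x + 4, -1, 0], [0, 1, x + 4, 0], [-2, -2, 1, x + 1]].

Expanding det(xI - A) along the first row:
det(xI - A) = + (x + 4)·det([[x + 4, -1, 0], [1, x + 4, 0], [-2, 1, x + 1]]) - (-1)·det([[-1, -1, 0], [0, x + 4, 0], [-2, 1, x + 1]]) + (0)·det([[-1, x + 4, 0], [0, 1, 0], [-2, -2, x + 1]]) - (0)·det([[-1, x + 4, -1], [0, 1, x + 4], [-2, -2, 1]]).

Evaluating gives χ_A(x) = x^4 + 13x^3 + 60x^2 + 112x + 64 = (x + 1)(x + 4)^3.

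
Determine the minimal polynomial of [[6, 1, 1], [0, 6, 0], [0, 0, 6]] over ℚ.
The characteristic polynomial factors as (x - 6)^3. The minimal polynomial is ∏(x - λ)^{k_λ} where k_λ is the size of the largest Jordan block at λ.

For λ = 6: rank(A - 6I) = 1, and the largest Jordan block has size 2 (the smallest k with rank((A - 6I)^k) = rank((A - 6I)^(k+1))).

So m_A(x) = (x - 6)^2.

m_A(x) = (x - 6)^2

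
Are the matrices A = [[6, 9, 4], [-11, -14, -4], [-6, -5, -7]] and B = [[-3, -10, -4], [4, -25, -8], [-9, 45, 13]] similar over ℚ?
Both have characteristic polynomial (x + 5)^3, but the minimal polynomial of A is (x + 5)^3 while the minimal polynomial of B is (x + 5)^2. The minimal polynomial is a similarity invariant, so A and B are not similar.

No.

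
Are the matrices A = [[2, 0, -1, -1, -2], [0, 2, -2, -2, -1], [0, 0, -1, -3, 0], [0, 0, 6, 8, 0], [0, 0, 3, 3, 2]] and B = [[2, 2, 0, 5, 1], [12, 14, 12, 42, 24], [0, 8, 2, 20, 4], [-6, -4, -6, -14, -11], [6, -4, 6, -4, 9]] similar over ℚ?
Two matrices over a field are similar if and only if they have the same invariant factors.

Both A and B have characteristic polynomial (x - 5)(x - 2)^4 and minimal polynomial (x - 5)(x - 2)^2. Computing further, both have invariant factors x - 2, x - 2, (x - 5)(x - 2)^2. Hence A and B are similar.

Yes.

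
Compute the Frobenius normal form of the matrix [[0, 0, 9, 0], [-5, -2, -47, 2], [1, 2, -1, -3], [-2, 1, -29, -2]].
The invariant factors of A (the non-unit diagonal entries of the Smith normal form of xI - A over ℚ[x]) are (x + 1)(x + 3)(x^2 + x - 3), each dividing the next. The characteristic polynomial is their product, (x + 1)(x + 3)(x^2 + x - 3).

The rational canonical form is the block-diagonal matrix of companion matrices C(f_i):
R = [[0, 0, 0, 9], [1, 0, 0, 9], [0, 1, 0, -4], [0, 0, 1, -5]].

Note the characteristic polynomial does not split into linear factors over ℚ, so A has no Jordan form over ℚ; the rational canonical form exists over any field.

R = [[0, 0, 0, 9], [1, 0, 0, 9], [0, 1, 0, -4], [0, 0, 1, -5]]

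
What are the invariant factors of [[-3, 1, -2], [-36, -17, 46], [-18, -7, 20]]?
The Jordan structure of A has elementary divisors (x + 3)^2, (x - 6). Arranging the block sizes at each eigenvalue in decreasing order and taking row products gives the invariant factors.

Invariant factors (smallest first, each dividing the next): (x - 6)(x + 3)^2.

Check: the last factor (x - 6)(x + 3)^2 is the minimal polynomial, and the product (x - 6)(x + 3)^2 is the characteristic polynomial.

(x - 6)(x + 3)^2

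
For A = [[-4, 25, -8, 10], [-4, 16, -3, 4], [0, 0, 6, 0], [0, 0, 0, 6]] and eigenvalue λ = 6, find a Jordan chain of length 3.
v_1 = [[-1, 0, 1, 0]]^T, v_2 = [[2, 1, 0, 0]]^T, v_3 = [[5, 2, 0, 0]]^T

We seek v_1 ∈ ker((A - 6I)^3) \ ker((A - 6I)^2), then set v_{i+1} = (A - 6I) v_i.

One such chain is v_1 = [[-1, 0, 1, 0]]^T, v_2 = [[2, 1, 0, 0]]^T, v_3 = [[5, 2, 0, 0]]^T. Check: (A - 6I) v_3 = [[0, 0, 0, 0]]^T = 0.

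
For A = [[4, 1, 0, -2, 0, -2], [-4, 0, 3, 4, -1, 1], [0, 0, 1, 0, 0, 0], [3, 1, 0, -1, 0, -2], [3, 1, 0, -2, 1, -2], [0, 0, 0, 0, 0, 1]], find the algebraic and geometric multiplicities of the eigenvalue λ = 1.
algebraic multiplicity 6, geometric multiplicity 4

The characteristic polynomial is (x - 1)^6, so the factor x - 1 appears with exponent 6: the algebraic multiplicity is 6.

rank(A - I) = 2, so the eigenspace has dimension 6 - 2 = 4: the geometric multiplicity is 4.

Since 4 < 6, A is not diagonalizable.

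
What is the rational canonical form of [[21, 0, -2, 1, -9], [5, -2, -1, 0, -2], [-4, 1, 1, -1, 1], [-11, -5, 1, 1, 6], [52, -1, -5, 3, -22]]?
R = [[0, 3, 0, 0, 0], [1, -1, 0, 0, 0], [0, 0, 0, 0, -3], [0, 0, 1, 0, 4], [0, 0, 0, 1, 0]]

The invariant factors of A (the non-unit diagonal entries of the Smith normal form of xI - A over ℚ[x]) are x^2 + x - 3, (x - 1)(x^2 + x - 3), each dividing the next. The characteristic polynomial is their product, (x - 1)(x^2 + x - 3)^2.

The rational canonical form is the block-diagonal matrix of companion matrices C(f_i):
R = [[0, 3, 0, 0, 0], [1, -1, 0, 0, 0], [0, 0, 0, 0, -3], [0, 0, 1, 0, 4], [0, 0, 0, 1, 0]].

Note the characteristic polynomial does not split into linear factors over ℚ, so A has no Jordan form over ℚ; the rational canonical form exists over any field.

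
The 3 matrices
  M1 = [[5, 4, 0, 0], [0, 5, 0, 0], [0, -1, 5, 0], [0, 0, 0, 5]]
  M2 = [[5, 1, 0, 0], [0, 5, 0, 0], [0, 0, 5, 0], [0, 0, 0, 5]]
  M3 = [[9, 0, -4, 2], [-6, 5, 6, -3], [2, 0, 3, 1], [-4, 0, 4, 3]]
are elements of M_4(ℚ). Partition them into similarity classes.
1 class: {M1, M2, M3}

Characteristic polynomials: χ_{M1} = (x - 5)^4, χ_{M2} = (x - 5)^4, χ_{M3} = (x - 5)^4.

{M1, M2, M3}: invariant factors x - 5, x - 5, (x - 5)^2.

Matrices are similar if and only if their invariant-factor lists agree; the partition into similarity classes is {M1, M2, M3}.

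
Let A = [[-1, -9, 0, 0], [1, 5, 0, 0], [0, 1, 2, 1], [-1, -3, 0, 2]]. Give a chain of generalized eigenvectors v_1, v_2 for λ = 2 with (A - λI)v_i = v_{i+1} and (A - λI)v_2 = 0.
We seek v_1 ∈ ker((A - 2I)^2) \ ker(A - 2I), then set v_{i+1} = (A - 2I) v_i.

One such chain is v_1 = [[1, 0, 0, 0]]^T, v_2 = [[-3, 1, 0, -1]]^T. Check: (A - 2I) v_2 = [[0, 0, 0, 0]]^T = 0.

v_1 = [[1, 0, 0, 0]]^T, v_2 = [[-3, 1, 0, -1]]^T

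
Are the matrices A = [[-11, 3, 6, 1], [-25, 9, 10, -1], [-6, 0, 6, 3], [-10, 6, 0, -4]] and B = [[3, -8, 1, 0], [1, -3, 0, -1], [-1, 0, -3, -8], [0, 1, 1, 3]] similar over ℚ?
Two matrices over a field are similar if and only if they have the same invariant factors.

Both A and B have characteristic polynomial x^4 and minimal polynomial x^2. Computing further, both have invariant factors x^2, x^2. Hence A and B are similar.

Yes.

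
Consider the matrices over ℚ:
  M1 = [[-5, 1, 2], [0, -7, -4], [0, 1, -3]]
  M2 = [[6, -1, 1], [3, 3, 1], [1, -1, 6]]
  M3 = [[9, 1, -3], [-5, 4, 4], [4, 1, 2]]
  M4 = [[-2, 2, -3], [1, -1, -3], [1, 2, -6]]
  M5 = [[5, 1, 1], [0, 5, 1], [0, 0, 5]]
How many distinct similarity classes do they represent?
3 classes: {M1}, {M2, M3, M5}, {M4}

Characteristic polynomials: χ_{M1} = (x + 5)^3, χ_{M2} = (x - 5)^3, χ_{M3} = (x - 5)^3, χ_{M4} = (x + 3)^3, χ_{M5} = (x - 5)^3.

{M1}: invariant factors x + 5, (x + 5)^2.

{M2, M3, M5}: invariant factors (x - 5)^3.

{M4}: invariant factors x + 3, (x + 3)^2.

Matrices are similar if and only if their invariant-factor lists agree; the partition into similarity classes is {M1}, {M2, M3, M5}, {M4}.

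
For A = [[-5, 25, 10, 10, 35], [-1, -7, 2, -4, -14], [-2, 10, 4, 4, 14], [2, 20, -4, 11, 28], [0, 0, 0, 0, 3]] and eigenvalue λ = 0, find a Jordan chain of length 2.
We seek v_1 ∈ ker(A^2) \ ker(A), then set v_{i+1} = A v_i.

One such chain is v_1 = [[0, 1, 0, -2, 0]]^T, v_2 = [[5, 1, 2, -2, 0]]^T. Check: A v_2 = [[0, 0, 0, 0, 0]]^T = 0.

v_1 = [[0, 1, 0, -2, 0]]^T, v_2 = [[5, 1, 2, -2, 0]]^T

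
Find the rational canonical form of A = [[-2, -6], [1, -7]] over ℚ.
The invariant factors of A (the non-unit diagonal entries of the Smith normal form of xI - A over ℚ[x]) are (x + 4)(x + 5), each dividing the next. The characteristic polynomial is their product, (x + 4)(x + 5).

The rational canonical form is the block-diagonal matrix of companion matrices C(f_i):
R = [[0, -20], [1, -9]].

R = [[0, -20], [1, -9]]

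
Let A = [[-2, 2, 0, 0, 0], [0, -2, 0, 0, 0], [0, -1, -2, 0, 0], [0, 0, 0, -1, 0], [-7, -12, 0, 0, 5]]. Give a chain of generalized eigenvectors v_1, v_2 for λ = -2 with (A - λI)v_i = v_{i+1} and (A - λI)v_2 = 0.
v_1 = [[0, 1, 0, 0, 2]]^T, v_2 = [[2, 0, -1, 0, 2]]^T

We seek v_1 ∈ ker((A + 2I)^2) \ ker(A + 2I), then set v_{i+1} = (A + 2I) v_i.

One such chain is v_1 = [[0, 1, 0, 0, 2]]^T, v_2 = [[2, 0, -1, 0, 2]]^T. Check: (A + 2I) v_2 = [[0, 0, 0, 0, 0]]^T = 0.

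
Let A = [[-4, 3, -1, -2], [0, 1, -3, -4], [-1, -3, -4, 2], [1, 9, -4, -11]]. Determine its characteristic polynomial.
xI - A = [[x + 4, -3, 1, 2], [0, x - 1, 3, 4], [1, 3, x + 4, -2], [-1, -9, 4, x + 11]].

Expanding det(xI - A) along the first row:
det(xI - A) = + (x + 4)·det([[x - 1, 3, 4], [3, x + 4, -2], [-9, 4, x + 11]]) - (-3)·det([[0, 3, 4], [1, x + 4, -2], [-1, 4, x + 11]]) + (1)·det([[0, x - 1, 4], [1, 3, -2], [-1, -9, x + 11]]) - (2)·det([[0, x - 1, 3], [1, 3, x + 4], [-1, -9, 4]]).

Evaluating gives χ_A(x) = x^4 + 18x^3 + 121x^2 + 360x + 400 = (x + 4)^2(x + 5)^2.

χ_A(x) = (x + 4)^2(x + 5)^2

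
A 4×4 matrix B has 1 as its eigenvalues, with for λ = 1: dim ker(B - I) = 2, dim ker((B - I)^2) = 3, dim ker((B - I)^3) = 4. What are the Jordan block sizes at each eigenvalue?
Jordan blocks: (1, 3), (1, 1)

λ = 1: successive nullity increments [2, 1, 1] count blocks of size ≥ k; block sizes are [3, 1].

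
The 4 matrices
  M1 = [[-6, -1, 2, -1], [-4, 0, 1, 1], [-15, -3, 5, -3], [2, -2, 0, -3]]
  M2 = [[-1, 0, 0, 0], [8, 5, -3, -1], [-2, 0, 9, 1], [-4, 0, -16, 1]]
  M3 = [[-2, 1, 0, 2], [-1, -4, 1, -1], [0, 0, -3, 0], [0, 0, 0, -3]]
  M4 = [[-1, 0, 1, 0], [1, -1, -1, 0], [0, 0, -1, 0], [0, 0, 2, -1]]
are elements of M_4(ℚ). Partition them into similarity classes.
Characteristic polynomials: χ_{M1} = (x + 1)^4, χ_{M2} = (x - 5)^3(x + 1), χ_{M3} = (x + 3)^4, χ_{M4} = (x + 1)^4.

{M1, M4}: invariant factors x + 1, (x + 1)^3.

{M2}: invariant factors (x - 5)^3(x + 1).

{M3}: invariant factors x + 3, (x + 3)^3.

Matrices are similar if and only if their invariant-factor lists agree; the partition into similarity classes is {M1, M4}, {M2}, {M3}.

3 classes: {M1, M4}, {M2}, {M3}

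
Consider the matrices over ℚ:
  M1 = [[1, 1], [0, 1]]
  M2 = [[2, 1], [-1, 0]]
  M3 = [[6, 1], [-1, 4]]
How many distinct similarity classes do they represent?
Characteristic polynomials: χ_{M1} = (x - 1)^2, χ_{M2} = (x - 1)^2, χ_{M3} = (x - 5)^2.

{M1, M2}: invariant factors (x - 1)^2.

{M3}: invariant factors (x - 5)^2.

Matrices are similar if and only if their invariant-factor lists agree; the partition into similarity classes is {M1, M2}, {M3}.

2 classes: {M1, M2}, {M3}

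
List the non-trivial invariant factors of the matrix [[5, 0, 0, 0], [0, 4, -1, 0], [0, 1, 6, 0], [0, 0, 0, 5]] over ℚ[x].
x - 5, x - 5, (x - 5)^2

The Jordan structure of A has elementary divisors (x - 5)^2, (x - 5), (x - 5). Arranging the block sizes at each eigenvalue in decreasing order and taking row products gives the invariant factors.

Invariant factors (smallest first, each dividing the next): x - 5, x - 5, (x - 5)^2.

Check: the last factor (x - 5)^2 is the minimal polynomial, and the product (x - 5)^4 is the characteristic polynomial.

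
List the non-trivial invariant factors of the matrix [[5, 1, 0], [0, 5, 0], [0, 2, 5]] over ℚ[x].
x - 5, (x - 5)^2

The Jordan structure of A has elementary divisors (x - 5)^2, (x - 5). Arranging the block sizes at each eigenvalue in decreasing order and taking row products gives the invariant factors.

Invariant factors (smallest first, each dividing the next): x - 5, (x - 5)^2.

Check: the last factor (x - 5)^2 is the minimal polynomial, and the product (x - 5)^3 is the characteristic polynomial.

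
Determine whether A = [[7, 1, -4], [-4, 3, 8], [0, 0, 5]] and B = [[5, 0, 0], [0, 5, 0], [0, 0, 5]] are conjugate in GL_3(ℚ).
Both have characteristic polynomial (x - 5)^3, but the minimal polynomial of A is (x - 5)^2 while the minimal polynomial of B is x - 5. The minimal polynomial is a similarity invariant, so A and B are not similar.

No.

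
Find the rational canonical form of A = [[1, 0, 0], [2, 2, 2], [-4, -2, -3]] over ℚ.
R = [[1, 0, 0], [0, 0, 2], [0, 1, -1]]

The invariant factors of A (the non-unit diagonal entries of the Smith normal form of xI - A over ℚ[x]) are x - 1, (x - 1)(x + 2), each dividing the next. The characteristic polynomial is their product, (x - 1)^2(x + 2).

The rational canonical form is the block-diagonal matrix of companion matrices C(f_i):
R = [[1, 0, 0], [0, 0, 2], [0, 1, -1]].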